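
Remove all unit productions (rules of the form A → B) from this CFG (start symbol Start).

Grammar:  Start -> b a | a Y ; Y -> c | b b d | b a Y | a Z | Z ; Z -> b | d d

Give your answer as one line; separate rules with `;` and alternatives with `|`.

Start -> b a | a Y; Y -> b | d d | c | b b d | b a Y | a Z; Z -> b | d d

Unit pairs: Y ⇒* {Z}.
For each unit pair (A, B), copy every non-unit production of B to A, then drop all unit productions.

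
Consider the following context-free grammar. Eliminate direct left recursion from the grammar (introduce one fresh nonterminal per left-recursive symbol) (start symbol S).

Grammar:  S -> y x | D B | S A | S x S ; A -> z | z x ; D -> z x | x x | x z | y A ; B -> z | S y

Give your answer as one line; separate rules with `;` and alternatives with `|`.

S -> y x S' | D B S'; A -> z | z x; D -> z x | x x | x z | y A; B -> z | S y; S' -> A S' | x S S' | ε

S is directly left-recursive.
For S: α = {A, x S}, β = {y x, D B}. Rewrite as S → β S' and S' → α S' | ε.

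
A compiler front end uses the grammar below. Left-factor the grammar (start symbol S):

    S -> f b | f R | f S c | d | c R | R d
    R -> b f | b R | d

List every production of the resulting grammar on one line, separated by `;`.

S -> d | c R | R d | f S'; R -> d | b R'; S' -> b | R | S c; R' -> f | R

S has alternatives sharing prefix 'f': factor to S → f S' with S' → b | R | S c.
R has alternatives sharing prefix 'b': factor to R → b R' with R' → f | R.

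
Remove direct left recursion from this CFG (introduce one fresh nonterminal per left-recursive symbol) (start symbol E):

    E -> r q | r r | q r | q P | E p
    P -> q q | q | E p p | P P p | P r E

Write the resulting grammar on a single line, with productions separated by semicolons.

E -> r q E' | r r E' | q r E' | q P E'; P -> q q P' | q P' | E p p P'; E' -> p E' | eps; P' -> P p P' | r E P' | eps

E, P are directly left-recursive.
For E: α = {p}, β = {r q, r r, q r, q P}. Rewrite as E → β E' and E' → α E' | ε.
For P: α = {P p, r E}, β = {q q, q, E p p}. Rewrite as P → β P' and P' → α P' | ε.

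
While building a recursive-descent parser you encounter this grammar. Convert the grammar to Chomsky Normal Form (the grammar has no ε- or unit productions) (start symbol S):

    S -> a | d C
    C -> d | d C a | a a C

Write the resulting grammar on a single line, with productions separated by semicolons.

Introduce a nonterminal for each terminal appearing in a rule of length ≥ 2: X1 → d, X2 → a.
Binarize each right-hand side of length ≥ 3 by chaining fresh nonterminals (Y1, Y2, …): affected rules were C → X1 C X2; C → X2 X2 C.

S -> a | X1 C; C -> d | X1 Y1 | X2 Y2; X1 -> d; X2 -> a; Y1 -> C X2; Y2 -> X2 C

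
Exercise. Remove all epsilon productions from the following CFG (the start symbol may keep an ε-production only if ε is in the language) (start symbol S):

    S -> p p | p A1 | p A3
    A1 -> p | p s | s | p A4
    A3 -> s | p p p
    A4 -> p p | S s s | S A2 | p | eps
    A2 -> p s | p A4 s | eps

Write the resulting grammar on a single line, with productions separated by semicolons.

The nullable symbols are {A2, A4}.
ε ∉ L(G), so no ε-production is kept.
Expand every rule over subsets of its nullable positions: A4 → S A2 gives S A2 | S.

S -> p p | p A1 | p A3; A1 -> p | p s | s | p A4; A3 -> s | p p p; A4 -> p p | S s s | S A2 | S | p; A2 -> p s | p A4 s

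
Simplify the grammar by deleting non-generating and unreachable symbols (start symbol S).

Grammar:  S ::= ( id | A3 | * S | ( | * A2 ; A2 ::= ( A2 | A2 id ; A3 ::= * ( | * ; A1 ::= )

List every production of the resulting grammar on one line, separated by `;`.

S ::= ( id | A3 | * S | (; A3 ::= * ( | *

Generating nonterminals: {A1, A3, S}.
Reachable from S after that: {A3, S}.
Removed useless symbols: {A1, A2} and every production mentioning them.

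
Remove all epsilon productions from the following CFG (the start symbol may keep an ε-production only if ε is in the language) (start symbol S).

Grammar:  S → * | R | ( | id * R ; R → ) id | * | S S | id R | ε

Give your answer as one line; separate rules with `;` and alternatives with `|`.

S → * | R | ( | id * R | id * | ε; R → ) id | * | S S | S | id R | id

Nullable nonterminals: {R, S}.
ε ∈ L(G) since S is nullable, so keep S → ε.
Add the nullable-subset variants: S → id * R gives id * R | id *. R → S S gives S S | S. R → id R gives id R | id.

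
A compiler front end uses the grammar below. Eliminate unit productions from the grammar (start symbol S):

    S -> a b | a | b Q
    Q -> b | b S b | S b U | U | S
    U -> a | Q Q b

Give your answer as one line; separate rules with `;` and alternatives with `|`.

Unit pairs: Q ⇒* {S, U}.
Replace each nonterminal's rules with the union of the non-unit rules of every nonterminal it unit-derives.

S -> a b | a | b Q; Q -> a | Q Q b | a b | b Q | b | b S b | S b U; U -> a | Q Q b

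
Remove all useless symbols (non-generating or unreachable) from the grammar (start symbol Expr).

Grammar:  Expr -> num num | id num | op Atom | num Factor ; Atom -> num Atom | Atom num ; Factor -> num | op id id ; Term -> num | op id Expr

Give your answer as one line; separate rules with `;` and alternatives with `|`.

Expr -> num num | id num | num Factor; Factor -> num | op id id

Generating nonterminals: {Expr, Factor, Term}.
Reachable from Expr after that: {Expr, Factor}.
Removed useless symbols: {Atom, Term} and every production mentioning them.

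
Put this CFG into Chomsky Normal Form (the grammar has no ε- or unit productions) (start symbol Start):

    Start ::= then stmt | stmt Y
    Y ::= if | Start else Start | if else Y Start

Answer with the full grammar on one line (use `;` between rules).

Start ::= X1 X2 | X2 Y; Y ::= if | Start Y1 | X4 Y2; X1 ::= then; X2 ::= stmt; X3 ::= else; X4 ::= if; Y1 ::= X3 Start; Y2 ::= X3 Y3; Y3 ::= Y Start

Introduce a nonterminal for each terminal appearing in a rule of length ≥ 2: X1 → then, X2 → stmt, X3 → else, X4 → if.
Binarize each right-hand side of length ≥ 3 by chaining fresh nonterminals (Y1, Y2, …): affected rules were Y → Start X3 Start; Y → X4 X3 Y Start.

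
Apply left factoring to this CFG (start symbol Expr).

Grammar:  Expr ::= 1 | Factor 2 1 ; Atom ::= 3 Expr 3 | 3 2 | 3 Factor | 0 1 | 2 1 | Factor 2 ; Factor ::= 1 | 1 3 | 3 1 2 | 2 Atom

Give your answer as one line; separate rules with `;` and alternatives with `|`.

Atom has alternatives sharing prefix '3': factor to Atom → 3 Atom1 with Atom1 → Expr 3 | 2 | Factor.
Factor has alternatives sharing prefix '1': factor to Factor → 1 Factor1 with Factor1 → ε | 3.

Expr ::= 1 | Factor 2 1; Atom ::= 0 1 | 2 1 | Factor 2 | 3 Atom1; Factor ::= 3 1 2 | 2 Atom | 1 Factor1; Atom1 ::= Expr 3 | 2 | Factor; Factor1 ::= ε | 3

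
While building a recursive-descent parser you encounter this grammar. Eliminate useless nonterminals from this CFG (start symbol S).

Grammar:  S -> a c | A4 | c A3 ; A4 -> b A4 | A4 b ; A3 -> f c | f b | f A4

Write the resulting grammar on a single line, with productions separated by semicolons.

S -> a c | c A3; A3 -> f c | f b

Generating nonterminals: {A3, S}.
Reachable from S after that: {A3, S}.
Removed useless symbols: {A4} and every production mentioning them.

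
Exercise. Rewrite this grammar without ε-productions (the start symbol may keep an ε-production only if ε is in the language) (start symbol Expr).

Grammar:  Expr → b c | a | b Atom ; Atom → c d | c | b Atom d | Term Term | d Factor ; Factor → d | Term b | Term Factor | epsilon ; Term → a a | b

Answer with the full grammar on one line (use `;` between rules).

The nullable symbols are {Factor}.
ε ∉ L(G), so no ε-production is kept.
For each production, add variants omitting each subset of nullable occurrences: Atom → d Factor gives d Factor | d. Factor → Term Factor gives Term Factor | Term.

Expr → b c | a | b Atom; Atom → c d | c | b Atom d | Term Term | d Factor | d; Factor → d | Term b | Term Factor | Term; Term → a a | b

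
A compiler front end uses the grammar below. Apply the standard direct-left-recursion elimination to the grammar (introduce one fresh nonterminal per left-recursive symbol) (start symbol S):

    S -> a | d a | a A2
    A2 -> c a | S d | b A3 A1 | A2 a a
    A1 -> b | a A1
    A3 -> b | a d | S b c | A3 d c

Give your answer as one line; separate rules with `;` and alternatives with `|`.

S -> a | d a | a A2; A2 -> c a A2' | S d A2' | b A3 A1 A2'; A1 -> b | a A1; A3 -> b A3' | a d A3' | S b c A3'; A2' -> a a A2' | ε; A3' -> d c A3' | ε

Directly left-recursive nonterminals: A2, A3.
For A2: α = {a a}, β = {c a, S d, b A3 A1}. Rewrite as A2 → β A2' and A2' → α A2' | ε.
For A3: α = {d c}, β = {b, a d, S b c}. Rewrite as A3 → β A3' and A3' → α A3' | ε.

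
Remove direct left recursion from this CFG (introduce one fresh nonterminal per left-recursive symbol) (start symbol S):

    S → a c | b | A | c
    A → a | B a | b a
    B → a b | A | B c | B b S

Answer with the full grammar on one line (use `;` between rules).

S → a c | b | A | c; A → a | B a | b a; B → a b B' | A B'; B' → c B' | b S B' | ε

Directly left-recursive nonterminal: B.
For B: α = {c, b S}, β = {a b, A}. Rewrite as B → β B' and B' → α B' | ε.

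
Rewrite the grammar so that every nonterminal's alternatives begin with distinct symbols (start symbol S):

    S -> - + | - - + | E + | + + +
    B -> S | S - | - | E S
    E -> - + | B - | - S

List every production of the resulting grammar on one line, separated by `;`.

S has alternatives sharing prefix '-': factor to S → - S' with S' → + | - +.
B has alternatives sharing prefix 'S': factor to B → S B' with B' → ε | -.
E has alternatives sharing prefix '-': factor to E → - E' with E' → + | S.

S -> E + | + + + | - S'; B -> - | E S | S B'; E -> B - | - E'; S' -> + | - +; B' -> ε | -; E' -> + | S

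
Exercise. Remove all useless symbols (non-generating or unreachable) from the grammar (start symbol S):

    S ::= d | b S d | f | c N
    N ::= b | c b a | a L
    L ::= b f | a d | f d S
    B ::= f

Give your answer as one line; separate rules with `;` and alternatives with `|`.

Generating nonterminals: {B, L, N, S}.
Reachable from S after that: {L, N, S}.
Removed useless symbols: {B} and every production mentioning them.

S ::= d | b S d | f | c N; N ::= b | c b a | a L; L ::= b f | a d | f d S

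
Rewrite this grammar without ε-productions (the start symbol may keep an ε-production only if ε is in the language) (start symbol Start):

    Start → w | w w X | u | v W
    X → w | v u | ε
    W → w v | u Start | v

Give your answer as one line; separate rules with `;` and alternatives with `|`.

Start → w | w w X | w w | u | v W; X → w | v u; W → w v | u Start | v

The nullable symbols are {X}.
ε ∉ L(G), so no ε-production is kept.
For each production, add variants omitting each subset of nullable occurrences: Start → w w X gives w w X | w w.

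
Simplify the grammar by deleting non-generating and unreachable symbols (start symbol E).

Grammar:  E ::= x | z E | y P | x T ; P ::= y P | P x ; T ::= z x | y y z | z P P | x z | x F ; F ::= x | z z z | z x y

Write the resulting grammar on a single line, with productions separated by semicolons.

Generating nonterminals: {E, F, T}.
Reachable from E after that: {E, F, T}.
Removed useless symbols: {P} and every production mentioning them.

E ::= x | z E | x T; T ::= z x | y y z | x z | x F; F ::= x | z z z | z x y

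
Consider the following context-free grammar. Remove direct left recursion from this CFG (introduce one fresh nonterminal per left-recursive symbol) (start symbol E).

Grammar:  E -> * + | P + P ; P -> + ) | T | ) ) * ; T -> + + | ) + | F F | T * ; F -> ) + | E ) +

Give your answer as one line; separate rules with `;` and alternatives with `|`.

T is directly left-recursive.
For T: α = {*}, β = {+ +, ) +, F F}. Rewrite as T → β T' and T' → α T' | ε.

E -> * + | P + P; P -> + ) | T | ) ) *; T -> + + T' | ) + T' | F F T'; F -> ) + | E ) +; T' -> * T' | ε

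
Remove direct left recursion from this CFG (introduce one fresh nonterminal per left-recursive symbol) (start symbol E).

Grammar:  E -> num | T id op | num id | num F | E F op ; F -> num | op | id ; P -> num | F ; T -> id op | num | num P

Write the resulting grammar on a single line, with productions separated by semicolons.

E -> num E' | T id op E' | num id E' | num F E'; F -> num | op | id; P -> num | F; T -> id op | num | num P; E' -> F op E' | eps

Directly left-recursive nonterminal: E.
For E: α = {F op}, β = {num, T id op, num id, num F}. Rewrite as E → β E' and E' → α E' | ε.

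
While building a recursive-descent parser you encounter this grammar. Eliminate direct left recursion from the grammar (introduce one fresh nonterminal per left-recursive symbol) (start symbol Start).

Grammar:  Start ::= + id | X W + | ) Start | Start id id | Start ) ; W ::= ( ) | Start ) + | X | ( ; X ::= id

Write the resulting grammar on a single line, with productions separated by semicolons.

Directly left-recursive nonterminal: Start.
For Start: α = {id id, )}, β = {+ id, X W +, ) Start}. Rewrite as Start → β Start1 and Start1 → α Start1 | ε.

Start ::= + id Start1 | X W + Start1 | ) Start Start1; W ::= ( ) | Start ) + | X | (; X ::= id; Start1 ::= id id Start1 | ) Start1 | ε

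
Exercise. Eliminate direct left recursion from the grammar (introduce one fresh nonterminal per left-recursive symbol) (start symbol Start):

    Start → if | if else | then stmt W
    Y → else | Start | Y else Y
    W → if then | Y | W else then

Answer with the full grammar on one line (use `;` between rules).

Start → if | if else | then stmt W; Y → else Y1 | Start Y1; W → if then W1 | Y W1; Y1 → else Y Y1 | ε; W1 → else then W1 | ε

Directly left-recursive nonterminals: Y, W.
For Y: α = {else Y}, β = {else, Start}. Rewrite as Y → β Y1 and Y1 → α Y1 | ε.
For W: α = {else then}, β = {if then, Y}. Rewrite as W → β W1 and W1 → α W1 | ε.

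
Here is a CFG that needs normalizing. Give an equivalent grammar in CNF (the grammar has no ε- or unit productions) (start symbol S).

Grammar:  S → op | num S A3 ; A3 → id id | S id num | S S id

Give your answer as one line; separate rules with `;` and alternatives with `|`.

S → op | X1 Y1; A3 → X2 X2 | S Y2 | S Y3; X1 → num; X2 → id; Y1 → S A3; Y2 → X2 X1; Y3 → S X2

Introduce a nonterminal for each terminal appearing in a rule of length ≥ 2: X1 → num, X2 → id.
Binarize each right-hand side of length ≥ 3 by chaining fresh nonterminals (Y1, Y2, …): affected rules were S → X1 S A3; A3 → S X2 X1; A3 → S S X2.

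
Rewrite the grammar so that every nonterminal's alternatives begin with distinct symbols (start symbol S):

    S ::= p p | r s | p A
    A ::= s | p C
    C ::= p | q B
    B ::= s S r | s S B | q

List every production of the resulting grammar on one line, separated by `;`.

S has alternatives sharing prefix 'p': factor to S → p S' with S' → p | A.
B has alternatives sharing prefix 's S': factor to B → s S B' with B' → r | B.

S ::= r s | p S'; A ::= s | p C; C ::= p | q B; B ::= q | s S B'; S' ::= p | A; B' ::= r | B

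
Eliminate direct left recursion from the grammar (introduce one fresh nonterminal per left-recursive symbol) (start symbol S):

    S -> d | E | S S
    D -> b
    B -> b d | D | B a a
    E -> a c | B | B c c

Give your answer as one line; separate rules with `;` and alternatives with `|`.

Directly left-recursive nonterminals: S, B.
For S: α = {S}, β = {d, E}. Rewrite as S → β S' and S' → α S' | ε.
For B: α = {a a}, β = {b d, D}. Rewrite as B → β B' and B' → α B' | ε.

S -> d S' | E S'; D -> b; B -> b d B' | D B'; E -> a c | B | B c c; S' -> S S' | ε; B' -> a a B' | ε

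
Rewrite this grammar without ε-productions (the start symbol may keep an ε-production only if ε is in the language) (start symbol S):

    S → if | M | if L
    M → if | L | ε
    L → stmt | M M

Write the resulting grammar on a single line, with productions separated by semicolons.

Nullable set = {L, M, S}.
ε ∈ L(G) since S is nullable, so keep S → ε.
Add the nullable-subset variants: L → M M gives M M | M.

S → if | M | if L | ε; M → if | L; L → stmt | M M | M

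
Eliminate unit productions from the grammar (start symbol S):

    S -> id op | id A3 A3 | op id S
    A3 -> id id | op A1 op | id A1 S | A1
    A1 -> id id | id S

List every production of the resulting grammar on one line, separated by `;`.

Unit pairs: A3 ⇒* {A1}.
For each unit pair (A, B), copy every non-unit production of B to A, then drop all unit productions.

S -> id op | id A3 A3 | op id S; A3 -> id id | id S | op A1 op | id A1 S; A1 -> id id | id S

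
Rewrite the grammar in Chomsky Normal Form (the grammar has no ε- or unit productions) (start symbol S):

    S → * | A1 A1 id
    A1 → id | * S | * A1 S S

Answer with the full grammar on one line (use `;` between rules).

Introduce a nonterminal for each terminal appearing in a rule of length ≥ 2: X1 → id, X2 → *.
Binarize each right-hand side of length ≥ 3 by chaining fresh nonterminals (Y1, Y2, …): affected rules were S → A1 A1 X1; A1 → X2 A1 S S.

S → * | A1 Y1; A1 → id | X2 S | X2 Y2; X1 → id; X2 → *; Y1 → A1 X1; Y2 → A1 Y3; Y3 → S S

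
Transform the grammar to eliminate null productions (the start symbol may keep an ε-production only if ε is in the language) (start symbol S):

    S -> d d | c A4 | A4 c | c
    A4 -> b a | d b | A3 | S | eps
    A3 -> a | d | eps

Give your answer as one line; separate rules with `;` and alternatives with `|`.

S -> d d | c A4 | c | A4 c; A4 -> b a | d b | A3 | S; A3 -> a | d

Nullable set = {A3, A4}.
ε ∉ L(G), so no ε-production is kept.
Add the nullable-subset variants: S → c A4 gives c A4 | c.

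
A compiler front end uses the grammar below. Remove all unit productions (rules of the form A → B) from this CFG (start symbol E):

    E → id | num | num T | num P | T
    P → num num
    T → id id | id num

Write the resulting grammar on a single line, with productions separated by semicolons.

Unit pairs: E ⇒* {T}.
For every A with A ⇒* B via unit rules, add B's non-unit alternatives to A; then delete every rule of the form X → Y.

E → id | num | num T | num P | id id | id num; P → num num; T → id id | id num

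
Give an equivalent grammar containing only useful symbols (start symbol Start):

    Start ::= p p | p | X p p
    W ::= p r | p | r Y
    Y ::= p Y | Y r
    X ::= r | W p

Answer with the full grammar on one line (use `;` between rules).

Generating nonterminals: {Start, W, X}.
Reachable from Start after that: {Start, W, X}.
Removed useless symbols: {Y} and every production mentioning them.

Start ::= p p | p | X p p; W ::= p r | p; X ::= r | W p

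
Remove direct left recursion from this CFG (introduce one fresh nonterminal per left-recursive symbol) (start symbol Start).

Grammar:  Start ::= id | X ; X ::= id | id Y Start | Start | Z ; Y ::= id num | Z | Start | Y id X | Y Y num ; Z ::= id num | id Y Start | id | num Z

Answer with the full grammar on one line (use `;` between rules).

Y is directly left-recursive.
For Y: α = {id X, Y num}, β = {id num, Z, Start}. Rewrite as Y → β Y1 and Y1 → α Y1 | ε.

Start ::= id | X; X ::= id | id Y Start | Start | Z; Y ::= id num Y1 | Z Y1 | Start Y1; Z ::= id num | id Y Start | id | num Z; Y1 ::= id X Y1 | Y num Y1 | epsilon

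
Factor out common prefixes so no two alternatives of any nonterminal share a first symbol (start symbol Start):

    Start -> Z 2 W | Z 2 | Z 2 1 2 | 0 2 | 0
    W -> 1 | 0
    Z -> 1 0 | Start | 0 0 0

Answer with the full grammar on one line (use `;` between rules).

Start has alternatives sharing prefix 'Z 2': factor to Start → Z 2 Start1 with Start1 → W | ε | 1 2.
Start has alternatives sharing prefix '0': factor to Start → 0 Start2 with Start2 → 2 | ε.

Start -> Z 2 Start1 | 0 Start2; W -> 1 | 0; Z -> 1 0 | Start | 0 0 0; Start1 -> W | ε | 1 2; Start2 -> 2 | ε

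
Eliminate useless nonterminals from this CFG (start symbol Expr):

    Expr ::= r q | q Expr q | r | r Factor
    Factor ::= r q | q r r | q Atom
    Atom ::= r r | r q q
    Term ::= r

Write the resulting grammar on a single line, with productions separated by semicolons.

Generating nonterminals: {Atom, Expr, Factor, Term}.
Reachable from Expr after that: {Atom, Expr, Factor}.
Removed useless symbols: {Term} and every production mentioning them.

Expr ::= r q | q Expr q | r | r Factor; Factor ::= r q | q r r | q Atom; Atom ::= r r | r q q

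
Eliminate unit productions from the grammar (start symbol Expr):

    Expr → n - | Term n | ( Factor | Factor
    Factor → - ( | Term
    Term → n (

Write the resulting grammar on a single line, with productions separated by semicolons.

Unit pairs: Expr ⇒* {Factor, Term}; Factor ⇒* {Term}.
For each unit pair (A, B), copy every non-unit production of B to A, then drop all unit productions.

Expr → n ( | - ( | n - | Term n | ( Factor; Factor → n ( | - (; Term → n (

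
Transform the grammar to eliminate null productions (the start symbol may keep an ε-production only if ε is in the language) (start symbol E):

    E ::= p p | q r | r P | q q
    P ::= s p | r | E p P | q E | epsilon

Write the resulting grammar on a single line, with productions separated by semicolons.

E ::= p p | q r | r P | r | q q; P ::= s p | r | E p P | E p | q E

The nullable symbols are {P}.
ε ∉ L(G), so no ε-production is kept.
Add the nullable-subset variants: E → r P gives r P | r. P → E p P gives E p P | E p.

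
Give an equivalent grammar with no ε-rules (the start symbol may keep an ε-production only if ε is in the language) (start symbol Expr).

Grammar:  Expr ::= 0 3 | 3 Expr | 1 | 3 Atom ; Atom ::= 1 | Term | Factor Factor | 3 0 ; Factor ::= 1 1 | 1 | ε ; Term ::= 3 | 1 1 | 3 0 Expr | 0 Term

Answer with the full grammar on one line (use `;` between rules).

Nullable nonterminals: {Atom, Factor}.
ε ∉ L(G), so no ε-production is kept.
Expand every rule over subsets of its nullable positions: Expr → 3 Atom gives 3 Atom | 3. Atom → Factor Factor gives Factor Factor | Factor.

Expr ::= 0 3 | 3 Expr | 1 | 3 Atom | 3; Atom ::= 1 | Term | Factor Factor | Factor | 3 0; Factor ::= 1 1 | 1; Term ::= 3 | 1 1 | 3 0 Expr | 0 Term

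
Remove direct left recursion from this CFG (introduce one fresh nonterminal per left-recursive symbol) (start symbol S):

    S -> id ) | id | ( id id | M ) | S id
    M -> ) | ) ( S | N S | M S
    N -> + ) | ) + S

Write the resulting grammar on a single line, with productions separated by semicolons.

S, M are directly left-recursive.
For S: α = {id}, β = {id ), id, ( id id, M )}. Rewrite as S → β S' and S' → α S' | ε.
For M: α = {S}, β = {), ) ( S, N S}. Rewrite as M → β M' and M' → α M' | ε.

S -> id ) S' | id S' | ( id id S' | M ) S'; M -> ) M' | ) ( S M' | N S M'; N -> + ) | ) + S; S' -> id S' | epsilon; M' -> S M' | epsilon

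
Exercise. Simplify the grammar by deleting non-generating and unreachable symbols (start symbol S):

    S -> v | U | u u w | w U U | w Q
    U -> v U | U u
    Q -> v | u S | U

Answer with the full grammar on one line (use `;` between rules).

S -> v | u u w | w Q; Q -> v | u S

Generating nonterminals: {Q, S}.
Reachable from S after that: {Q, S}.
Removed useless symbols: {U} and every production mentioning them.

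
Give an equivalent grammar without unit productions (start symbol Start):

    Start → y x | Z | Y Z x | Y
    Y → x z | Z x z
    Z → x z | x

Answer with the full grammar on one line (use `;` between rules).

Start → x z | x | y x | Y Z x | Z x z; Y → x z | Z x z; Z → x z | x

Unit pairs: Start ⇒* {Y, Z}.
Replace each nonterminal's rules with the union of the non-unit rules of every nonterminal it unit-derives.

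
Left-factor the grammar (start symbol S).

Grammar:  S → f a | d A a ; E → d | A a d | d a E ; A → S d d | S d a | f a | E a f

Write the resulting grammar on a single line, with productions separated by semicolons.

E has alternatives sharing prefix 'd': factor to E → d E' with E' → ε | a E.
A has alternatives sharing prefix 'S d': factor to A → S d A' with A' → d | a.

S → f a | d A a; E → A a d | d E'; A → f a | E a f | S d A'; E' → epsilon | a E; A' → d | a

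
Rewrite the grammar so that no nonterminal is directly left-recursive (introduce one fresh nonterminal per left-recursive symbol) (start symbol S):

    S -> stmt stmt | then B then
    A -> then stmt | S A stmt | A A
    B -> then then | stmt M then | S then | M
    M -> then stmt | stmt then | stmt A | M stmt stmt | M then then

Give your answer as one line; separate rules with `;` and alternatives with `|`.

A, M are directly left-recursive.
For A: α = {A}, β = {then stmt, S A stmt}. Rewrite as A → β A' and A' → α A' | ε.
For M: α = {stmt stmt, then then}, β = {then stmt, stmt then, stmt A}. Rewrite as M → β M' and M' → α M' | ε.

S -> stmt stmt | then B then; A -> then stmt A' | S A stmt A'; B -> then then | stmt M then | S then | M; M -> then stmt M' | stmt then M' | stmt A M'; A' -> A A' | ε; M' -> stmt stmt M' | then then M' | ε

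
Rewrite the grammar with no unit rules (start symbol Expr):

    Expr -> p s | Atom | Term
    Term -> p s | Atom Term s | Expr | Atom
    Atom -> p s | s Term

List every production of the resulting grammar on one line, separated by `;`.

Expr -> p s | Atom Term s | s Term; Term -> p s | Atom Term s | s Term; Atom -> p s | s Term

Unit pairs: Expr ⇒* {Atom, Term}; Term ⇒* {Atom, Expr}.
For each unit pair (A, B), copy every non-unit production of B to A, then drop all unit productions.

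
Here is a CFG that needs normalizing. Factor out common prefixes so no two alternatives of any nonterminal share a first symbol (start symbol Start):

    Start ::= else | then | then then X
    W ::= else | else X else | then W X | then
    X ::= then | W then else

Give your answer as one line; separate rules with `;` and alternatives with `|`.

Start has alternatives sharing prefix 'then': factor to Start → then Start1 with Start1 → ε | then X.
W has alternatives sharing prefix 'else': factor to W → else W1 with W1 → ε | X else.
W has alternatives sharing prefix 'then': factor to W → then W2 with W2 → W X | ε.

Start ::= else | then Start1; W ::= else W1 | then W2; X ::= then | W then else; Start1 ::= ε | then X; W1 ::= ε | X else; W2 ::= W X | ε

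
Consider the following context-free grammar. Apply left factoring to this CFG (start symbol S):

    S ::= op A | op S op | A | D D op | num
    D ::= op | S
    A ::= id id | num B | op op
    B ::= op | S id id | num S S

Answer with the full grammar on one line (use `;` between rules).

S has alternatives sharing prefix 'op': factor to S → op S' with S' → A | S op.

S ::= A | D D op | num | op S'; D ::= op | S; A ::= id id | num B | op op; B ::= op | S id id | num S S; S' ::= A | S op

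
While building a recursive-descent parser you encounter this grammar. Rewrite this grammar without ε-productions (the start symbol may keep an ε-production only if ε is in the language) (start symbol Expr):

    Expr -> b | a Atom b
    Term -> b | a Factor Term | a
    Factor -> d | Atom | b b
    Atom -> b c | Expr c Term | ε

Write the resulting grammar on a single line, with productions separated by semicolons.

The nullable symbols are {Atom, Factor}.
ε ∉ L(G), so no ε-production is kept.
Expand every rule over subsets of its nullable positions: Expr → a Atom b gives a Atom b | a b. Term → a Factor Term gives a Factor Term | a Term.

Expr -> b | a Atom b | a b; Term -> b | a Factor Term | a Term | a; Factor -> d | Atom | b b; Atom -> b c | Expr c Term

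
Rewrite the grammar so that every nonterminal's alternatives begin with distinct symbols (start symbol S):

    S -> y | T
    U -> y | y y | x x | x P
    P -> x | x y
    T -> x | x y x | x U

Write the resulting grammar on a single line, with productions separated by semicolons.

U has alternatives sharing prefix 'y': factor to U → y U' with U' → ε | y.
U has alternatives sharing prefix 'x': factor to U → x U'' with U'' → x | P.
P has alternatives sharing prefix 'x': factor to P → x P' with P' → ε | y.
T has alternatives sharing prefix 'x': factor to T → x T' with T' → ε | y x | U.

S -> y | T; U -> y U' | x U''; P -> x P'; T -> x T'; U' -> eps | y; U'' -> x | P; P' -> eps | y; T' -> eps | y x | U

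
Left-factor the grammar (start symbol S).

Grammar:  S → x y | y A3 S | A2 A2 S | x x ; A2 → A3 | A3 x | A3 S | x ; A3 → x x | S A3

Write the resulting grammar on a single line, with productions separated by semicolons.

S has alternatives sharing prefix 'x': factor to S → x S' with S' → y | x.
A2 has alternatives sharing prefix 'A3': factor to A2 → A3 A2' with A2' → ε | x | S.

S → y A3 S | A2 A2 S | x S'; A2 → x | A3 A2'; A3 → x x | S A3; S' → y | x; A2' → eps | x | S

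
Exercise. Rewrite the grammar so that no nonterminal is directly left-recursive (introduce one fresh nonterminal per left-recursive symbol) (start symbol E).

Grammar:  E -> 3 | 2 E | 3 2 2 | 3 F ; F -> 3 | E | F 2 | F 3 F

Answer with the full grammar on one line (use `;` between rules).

E -> 3 | 2 E | 3 2 2 | 3 F; F -> 3 F' | E F'; F' -> 2 F' | 3 F F' | ε

Left recursion appears on F.
For F: α = {2, 3 F}, β = {3, E}. Rewrite as F → β F' and F' → α F' | ε.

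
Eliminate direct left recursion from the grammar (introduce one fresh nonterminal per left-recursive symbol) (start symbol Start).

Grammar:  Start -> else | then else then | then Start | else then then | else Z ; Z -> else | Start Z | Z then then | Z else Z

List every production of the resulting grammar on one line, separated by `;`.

Start -> else | then else then | then Start | else then then | else Z; Z -> else Z1 | Start Z Z1; Z1 -> then then Z1 | else Z Z1 | ε

Directly left-recursive nonterminal: Z.
For Z: α = {then then, else Z}, β = {else, Start Z}. Rewrite as Z → β Z1 and Z1 → α Z1 | ε.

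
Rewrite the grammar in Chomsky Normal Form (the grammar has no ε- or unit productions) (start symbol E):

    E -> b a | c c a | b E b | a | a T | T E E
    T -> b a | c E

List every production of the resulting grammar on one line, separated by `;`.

E -> X1 X2 | X3 Y1 | X1 Y2 | a | X2 T | T Y3; T -> X1 X2 | X3 E; X1 -> b; X2 -> a; X3 -> c; Y1 -> X3 X2; Y2 -> E X1; Y3 -> E E

Introduce a nonterminal for each terminal appearing in a rule of length ≥ 2: X1 → b, X2 → a, X3 → c.
Binarize each right-hand side of length ≥ 3 by chaining fresh nonterminals (Y1, Y2, …): affected rules were E → X3 X3 X2; E → X1 E X1; E → T E E.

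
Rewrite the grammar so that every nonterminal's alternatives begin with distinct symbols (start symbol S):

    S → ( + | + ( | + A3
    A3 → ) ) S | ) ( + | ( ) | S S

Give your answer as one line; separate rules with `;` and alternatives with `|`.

S has alternatives sharing prefix '+': factor to S → + S' with S' → ( | A3.
A3 has alternatives sharing prefix ')': factor to A3 → ) A3' with A3' → ) S | ( +.

S → ( + | + S'; A3 → ( ) | S S | ) A3'; S' → ( | A3; A3' → ) S | ( +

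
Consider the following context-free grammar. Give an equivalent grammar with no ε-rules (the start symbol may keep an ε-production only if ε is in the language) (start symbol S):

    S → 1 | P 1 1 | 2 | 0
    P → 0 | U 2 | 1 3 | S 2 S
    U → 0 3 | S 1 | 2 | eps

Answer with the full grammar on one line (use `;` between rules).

Nullable set = {U}.
ε ∉ L(G), so no ε-production is kept.
Add the nullable-subset variants: P → U 2 gives U 2 | 2.

S → 1 | P 1 1 | 2 | 0; P → 0 | U 2 | 2 | 1 3 | S 2 S; U → 0 3 | S 1 | 2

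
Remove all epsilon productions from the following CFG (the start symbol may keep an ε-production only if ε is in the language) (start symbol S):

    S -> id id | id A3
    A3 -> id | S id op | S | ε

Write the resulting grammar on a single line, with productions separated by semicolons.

Nullable nonterminals: {A3}.
ε ∉ L(G), so no ε-production is kept.
Expand every rule over subsets of its nullable positions: S → id A3 gives id A3 | id.

S -> id id | id A3 | id; A3 -> id | S id op | S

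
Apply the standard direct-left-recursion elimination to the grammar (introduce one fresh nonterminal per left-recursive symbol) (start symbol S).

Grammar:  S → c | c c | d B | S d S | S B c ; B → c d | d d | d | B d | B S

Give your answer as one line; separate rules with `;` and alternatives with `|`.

S → c S' | c c S' | d B S'; B → c d B' | d d B' | d B'; S' → d S S' | B c S' | ε; B' → d B' | S B' | ε

Directly left-recursive nonterminals: S, B.
For S: α = {d S, B c}, β = {c, c c, d B}. Rewrite as S → β S' and S' → α S' | ε.
For B: α = {d, S}, β = {c d, d d, d}. Rewrite as B → β B' and B' → α B' | ε.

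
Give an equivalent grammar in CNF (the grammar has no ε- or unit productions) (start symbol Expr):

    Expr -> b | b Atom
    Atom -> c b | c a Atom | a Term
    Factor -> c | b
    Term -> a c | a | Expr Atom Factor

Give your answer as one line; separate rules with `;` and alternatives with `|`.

Expr -> b | X1 Atom; Atom -> X2 X1 | X2 Y1 | X3 Term; Factor -> c | b; Term -> X3 X2 | a | Expr Y2; X1 -> b; X2 -> c; X3 -> a; Y1 -> X3 Atom; Y2 -> Atom Factor

Introduce a nonterminal for each terminal appearing in a rule of length ≥ 2: X1 → b, X2 → c, X3 → a.
Binarize each right-hand side of length ≥ 3 by chaining fresh nonterminals (Y1, Y2, …): affected rules were Atom → X2 X3 Atom; Term → Expr Atom Factor.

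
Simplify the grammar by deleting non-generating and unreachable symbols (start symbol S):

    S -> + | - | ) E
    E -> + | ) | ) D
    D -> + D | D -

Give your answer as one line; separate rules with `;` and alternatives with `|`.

Generating nonterminals: {E, S}.
Reachable from S after that: {E, S}.
Removed useless symbols: {D} and every production mentioning them.

S -> + | - | ) E; E -> + | )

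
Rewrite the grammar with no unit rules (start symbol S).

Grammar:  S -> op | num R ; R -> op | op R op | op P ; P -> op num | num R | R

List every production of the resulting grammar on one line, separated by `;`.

Unit pairs: P ⇒* {R}.
For each unit pair (A, B), copy every non-unit production of B to A, then drop all unit productions.

S -> op | num R; R -> op | op R op | op P; P -> op num | num R | op | op R op | op P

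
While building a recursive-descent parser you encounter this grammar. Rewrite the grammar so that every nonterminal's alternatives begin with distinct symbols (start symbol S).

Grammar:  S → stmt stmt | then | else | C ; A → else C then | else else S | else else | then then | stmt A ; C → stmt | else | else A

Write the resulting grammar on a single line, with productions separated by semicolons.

A has alternatives sharing prefix 'else': factor to A → else A' with A' → C then | else S | else.
C has alternatives sharing prefix 'else': factor to C → else C' with C' → ε | A.
A' has alternatives sharing prefix 'else': factor to A' → else A'' with A'' → S | ε.

S → stmt stmt | then | else | C; A → then then | stmt A | else A'; C → stmt | else C'; A' → C then | else A''; C' → ε | A; A'' → S | ε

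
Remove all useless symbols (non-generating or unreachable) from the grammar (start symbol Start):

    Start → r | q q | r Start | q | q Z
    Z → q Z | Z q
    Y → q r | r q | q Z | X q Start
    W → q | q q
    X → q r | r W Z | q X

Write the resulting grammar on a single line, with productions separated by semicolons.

Generating nonterminals: {Start, W, X, Y}.
Reachable from Start after that: {Start}.
Removed useless symbols: {W, X, Y, Z} and every production mentioning them.

Start → r | q q | r Start | q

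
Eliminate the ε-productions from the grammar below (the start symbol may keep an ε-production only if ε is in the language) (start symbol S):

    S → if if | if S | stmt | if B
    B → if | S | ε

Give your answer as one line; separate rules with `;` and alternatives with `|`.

Nullable set = {B}.
ε ∉ L(G), so no ε-production is kept.
For each production, add variants omitting each subset of nullable occurrences: S → if B gives if B | if.

S → if if | if S | stmt | if B | if; B → if | S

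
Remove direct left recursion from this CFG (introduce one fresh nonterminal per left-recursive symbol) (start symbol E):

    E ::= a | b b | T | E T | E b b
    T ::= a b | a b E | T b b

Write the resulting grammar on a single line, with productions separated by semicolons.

Left recursion appears on E, T.
For E: α = {T, b b}, β = {a, b b, T}. Rewrite as E → β E' and E' → α E' | ε.
For T: α = {b b}, β = {a b, a b E}. Rewrite as T → β T' and T' → α T' | ε.

E ::= a E' | b b E' | T E'; T ::= a b T' | a b E T'; E' ::= T E' | b b E' | ε; T' ::= b b T' | ε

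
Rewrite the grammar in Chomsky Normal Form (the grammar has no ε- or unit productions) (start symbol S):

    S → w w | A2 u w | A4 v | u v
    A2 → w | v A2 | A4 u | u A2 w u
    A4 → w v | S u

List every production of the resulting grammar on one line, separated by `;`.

S → X1 X1 | A2 Y1 | A4 X3 | X2 X3; A2 → w | X3 A2 | A4 X2 | X2 Y2; A4 → X1 X3 | S X2; X1 → w; X2 → u; X3 → v; Y1 → X2 X1; Y2 → A2 Y3; Y3 → X1 X2

Introduce a nonterminal for each terminal appearing in a rule of length ≥ 2: X1 → w, X2 → u, X3 → v.
Binarize each right-hand side of length ≥ 3 by chaining fresh nonterminals (Y1, Y2, …): affected rules were S → A2 X2 X1; A2 → X2 A2 X1 X2.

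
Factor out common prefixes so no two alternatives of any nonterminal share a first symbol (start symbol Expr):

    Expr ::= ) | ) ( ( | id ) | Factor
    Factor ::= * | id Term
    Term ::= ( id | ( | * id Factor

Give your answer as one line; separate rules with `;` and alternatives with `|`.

Expr ::= id ) | Factor | ) Expr1; Factor ::= * | id Term; Term ::= * id Factor | ( Term1; Expr1 ::= ε | ( (; Term1 ::= id | ε

Expr has alternatives sharing prefix ')': factor to Expr → ) Expr1 with Expr1 → ε | ( (.
Term has alternatives sharing prefix '(': factor to Term → ( Term1 with Term1 → id | ε.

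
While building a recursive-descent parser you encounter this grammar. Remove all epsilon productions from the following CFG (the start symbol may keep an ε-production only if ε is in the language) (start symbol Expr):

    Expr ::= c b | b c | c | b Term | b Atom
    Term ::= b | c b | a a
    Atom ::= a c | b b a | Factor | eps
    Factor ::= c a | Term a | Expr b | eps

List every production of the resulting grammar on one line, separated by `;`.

Nullable nonterminals: {Atom, Factor}.
ε ∉ L(G), so no ε-production is kept.
Expand every rule over subsets of its nullable positions: Expr → b Atom gives b Atom | b.

Expr ::= c b | b c | c | b Term | b Atom | b; Term ::= b | c b | a a; Atom ::= a c | b b a | Factor; Factor ::= c a | Term a | Expr b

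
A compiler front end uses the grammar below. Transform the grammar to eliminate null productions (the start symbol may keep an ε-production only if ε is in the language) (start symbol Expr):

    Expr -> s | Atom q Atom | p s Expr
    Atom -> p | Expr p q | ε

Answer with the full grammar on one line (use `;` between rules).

Nullable set = {Atom}.
ε ∉ L(G), so no ε-production is kept.
For each production, add variants omitting each subset of nullable occurrences: Expr → Atom q Atom gives Atom q Atom | Atom q | q Atom | q.

Expr -> s | Atom q Atom | Atom q | q Atom | q | p s Expr; Atom -> p | Expr p q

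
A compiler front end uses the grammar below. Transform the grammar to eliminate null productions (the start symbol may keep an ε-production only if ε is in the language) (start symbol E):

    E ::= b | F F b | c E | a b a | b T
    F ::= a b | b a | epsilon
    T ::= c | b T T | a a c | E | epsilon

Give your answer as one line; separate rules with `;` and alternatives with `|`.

The nullable symbols are {F, T}.
ε ∉ L(G), so no ε-production is kept.
Expand every rule over subsets of its nullable positions: E → F F b gives F F b | F b. T → b T T gives b T T | b T | b.

E ::= b | F F b | F b | c E | a b a | b T; F ::= a b | b a; T ::= c | b T T | b T | b | a a c | E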